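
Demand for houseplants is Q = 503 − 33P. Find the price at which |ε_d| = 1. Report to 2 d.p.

7.62

For linear demand Q = a − bP, ε = −bP/(a − bP). |ε| = 1 when bP = a − bP, i.e. P = a/(2b).
P = 503/(2·33) = 503/66 = 7.6212.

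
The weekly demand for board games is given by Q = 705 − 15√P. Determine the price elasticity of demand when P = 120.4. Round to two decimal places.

At P = 120.4, Q = 540.410.
dQ/dP = −15/(2√P) = -0.684.
ε = (dQ/dP)(P/Q) = (-0.684)(120.4/540.410).

-0.15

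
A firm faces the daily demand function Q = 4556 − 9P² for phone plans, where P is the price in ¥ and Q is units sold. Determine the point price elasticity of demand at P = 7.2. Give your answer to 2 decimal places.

-0.23

At P = 7.2, Q = 4089.440.
dQ/dP = −18P = -129.600.
ε = (dQ/dP)(P/Q) = (-129.600)(7.2/4089.440).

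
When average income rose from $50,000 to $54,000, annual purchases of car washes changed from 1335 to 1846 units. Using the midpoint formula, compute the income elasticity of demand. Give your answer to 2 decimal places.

ΔQ = 511, ΔI = 4000. Midpoints: Ī = 52,000, Q̄ = 1590.5.
ε_I = (ΔQ/ΔI)(Ī/Q̄) = (511/4000)(52000/1590.5).
ε_I > 0, so the good is normal.

4.18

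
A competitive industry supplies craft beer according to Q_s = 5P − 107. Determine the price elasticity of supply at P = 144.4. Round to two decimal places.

At P = 144.4, Q_s = 615.
dQ_s/dP = 5.
ε_s = (dQ_s/dP)(P/Q_s) = (5)(144.4/615).

1.17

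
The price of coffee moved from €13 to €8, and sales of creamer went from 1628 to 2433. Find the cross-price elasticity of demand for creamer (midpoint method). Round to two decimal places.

-0.83

ΔQ_x = 2433 − 1628 = 805; ΔP_y = 8 − 13 = -5.
Midpoints: P̄_y = 10.50, Q̄_x = 2030.5.
ε_xy = (ΔQ_x/ΔP_y)(P̄_y/Q̄_x) = (805/-5)(10.50/2030.5).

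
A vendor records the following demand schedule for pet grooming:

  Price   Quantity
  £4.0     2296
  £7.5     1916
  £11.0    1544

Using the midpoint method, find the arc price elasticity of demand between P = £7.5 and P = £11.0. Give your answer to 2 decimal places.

-0.57

At P = 7.5, Q = 1916; at P = 11.0, Q = 1544.
ΔQ = -372, ΔP = 3.5. Midpoints: P̄ = 9.25, Q̄ = 1730.0.
ε = (ΔQ/ΔP)(P̄/Q̄) = (-372/3.5)(9.25/1730.0).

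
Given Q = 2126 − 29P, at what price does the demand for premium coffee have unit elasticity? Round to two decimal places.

36.66

For linear demand Q = a − bP, ε = −bP/(a − bP). |ε| = 1 when bP = a − bP, i.e. P = a/(2b).
P = 2126/(2·29) = 2126/58 = 36.6552.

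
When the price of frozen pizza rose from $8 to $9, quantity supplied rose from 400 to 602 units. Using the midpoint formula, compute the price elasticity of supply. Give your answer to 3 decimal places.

ΔQ = 602 − 400 = 202; ΔP = 9 − 8 = 1.
Midpoints: P̄ = 8.50, Q̄ = 501.0.
ε_s = (ΔQ/ΔP)(P̄/Q̄) = (202/1)(8.50/501.0).

3.427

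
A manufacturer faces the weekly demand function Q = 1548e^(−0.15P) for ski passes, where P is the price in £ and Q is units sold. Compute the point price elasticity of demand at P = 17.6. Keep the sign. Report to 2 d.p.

At P = 17.6, Q = 110.467.
dQ/dP = −0.15·1548e^(−0.15P) = −0.15Q = -16.570.
ε = (dQ/dP)(P/Q) = (-16.570)(17.6/110.467).

-2.64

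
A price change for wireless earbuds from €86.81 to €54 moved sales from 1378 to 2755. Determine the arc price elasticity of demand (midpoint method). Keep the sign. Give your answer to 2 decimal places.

ΔQ = 2755 − 1378 = 1377; ΔP = 54 − 86.81 = -32.81.
Midpoints: P̄ = 70.41, Q̄ = 2066.5.
ε = (ΔQ/ΔP)(P̄/Q̄) = (1377/-32.81)(70.41/2066.5).

-1.43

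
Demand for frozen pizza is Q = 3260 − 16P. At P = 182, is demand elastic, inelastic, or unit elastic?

elastic

Q = 348, dQ/dP = -16.
ε = (dQ/dP)(P/Q) ≈ -8.368.
|ε| = 8.37 > 1.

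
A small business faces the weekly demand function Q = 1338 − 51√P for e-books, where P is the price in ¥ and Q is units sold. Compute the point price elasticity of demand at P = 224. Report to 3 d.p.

At P = 224, Q = 574.702.
dQ/dP = −51/(2√P) = -1.704.
ε = (dQ/dP)(P/Q) = (-1.704)(224/574.702).

-0.664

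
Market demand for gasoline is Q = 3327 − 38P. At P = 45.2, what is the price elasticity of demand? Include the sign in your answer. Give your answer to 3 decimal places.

At P = 45.2, Q = 1609.400.
dQ/dP = −38.
ε = (dQ/dP)(P/Q) = (-38)(45.2/1609.400).

-1.067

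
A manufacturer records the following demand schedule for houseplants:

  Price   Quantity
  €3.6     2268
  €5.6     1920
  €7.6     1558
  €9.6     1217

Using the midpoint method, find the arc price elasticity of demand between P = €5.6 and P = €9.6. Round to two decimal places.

At P = 5.6, Q = 1920; at P = 9.6, Q = 1217.
ΔQ = -703, ΔP = 4.0. Midpoints: P̄ = 7.60, Q̄ = 1568.5.
ε = (ΔQ/ΔP)(P̄/Q̄) = (-703/4.0)(7.60/1568.5).

-0.85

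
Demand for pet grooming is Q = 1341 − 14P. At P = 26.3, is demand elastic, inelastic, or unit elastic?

inelastic

Q = 972.800, dQ/dP = -14.
ε = (dQ/dP)(P/Q) ≈ -0.378.
|ε| = 0.38 < 1.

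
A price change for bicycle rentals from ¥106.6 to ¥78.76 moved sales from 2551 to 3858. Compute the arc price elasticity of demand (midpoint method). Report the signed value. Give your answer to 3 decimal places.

-1.358

ΔQ = 3858 − 2551 = 1307; ΔP = 78.76 − 106.6 = -27.84.
Midpoints: P̄ = 92.68, Q̄ = 3204.5.
ε = (ΔQ/ΔP)(P̄/Q̄) = (1307/-27.84)(92.68/3204.5).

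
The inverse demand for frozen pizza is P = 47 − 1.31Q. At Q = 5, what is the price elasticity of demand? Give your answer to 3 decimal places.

At Q = 5, P = 47 − 1.31(5) = 40.45.
dP/dQ = −1.31, so dQ/dP = 1/(−1.31) = -0.763.
ε = (dQ/dP)(P/Q) = (-0.763)(40.45/5).

-6.176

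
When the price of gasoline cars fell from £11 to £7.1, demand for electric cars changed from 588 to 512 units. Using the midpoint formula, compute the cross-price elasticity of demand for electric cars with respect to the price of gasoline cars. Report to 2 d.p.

ΔQ_x = 512 − 588 = -76; ΔP_y = 7.1 − 11 = -3.9.
Midpoints: P̄_y = 9.05, Q̄_x = 550.0.
ε_xy = (ΔQ_x/ΔP_y)(P̄_y/Q̄_x) = (-76/-3.9)(9.05/550.0).
ε_xy > 0, so the goods are substitutes.

0.32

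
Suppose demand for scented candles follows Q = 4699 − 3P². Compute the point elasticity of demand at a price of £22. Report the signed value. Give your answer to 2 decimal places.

-0.89

At P = 22, Q = 3247.
dQ/dP = −6P = -132.
ε = (dQ/dP)(P/Q) = (-132)(22/3247).
|ε| < 1, so demand is inelastic at this price.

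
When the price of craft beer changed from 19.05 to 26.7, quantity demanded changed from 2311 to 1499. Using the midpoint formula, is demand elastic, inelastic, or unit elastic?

elastic

Arc ε ≈ -1.275.
|ε| = 1.27 > 1.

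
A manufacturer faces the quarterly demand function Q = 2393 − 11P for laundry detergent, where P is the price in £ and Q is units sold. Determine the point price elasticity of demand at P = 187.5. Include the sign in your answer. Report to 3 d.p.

At P = 187.5, Q = 330.500.
dQ/dP = −11.
ε = (dQ/dP)(P/Q) = (-11)(187.5/330.500).
|ε| > 1, so demand is elastic at this price.

-6.241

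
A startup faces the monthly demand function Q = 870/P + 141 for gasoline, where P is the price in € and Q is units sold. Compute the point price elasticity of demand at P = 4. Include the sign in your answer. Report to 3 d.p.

-0.607

At P = 4, Q = 358.500.
dQ/dP = −870/P² = -54.375.
ε = (dQ/dP)(P/Q) = (-54.375)(4/358.500).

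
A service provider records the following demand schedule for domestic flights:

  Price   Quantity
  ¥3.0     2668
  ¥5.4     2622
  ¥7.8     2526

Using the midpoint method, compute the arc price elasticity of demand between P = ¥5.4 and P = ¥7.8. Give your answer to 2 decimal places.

At P = 5.4, Q = 2622; at P = 7.8, Q = 2526.
ΔQ = -96, ΔP = 2.4. Midpoints: P̄ = 6.60, Q̄ = 2574.0.
ε = (ΔQ/ΔP)(P̄/Q̄) = (-96/2.4)(6.60/2574.0).

-0.10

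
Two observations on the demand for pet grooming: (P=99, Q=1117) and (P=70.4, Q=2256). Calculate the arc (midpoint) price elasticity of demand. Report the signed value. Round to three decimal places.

ΔQ = 2256 − 1117 = 1139; ΔP = 70.4 − 99 = -28.6.
Midpoints: P̄ = 84.70, Q̄ = 1686.5.
ε = (ΔQ/ΔP)(P̄/Q̄) = (1139/-28.6)(84.70/1686.5).

-2.000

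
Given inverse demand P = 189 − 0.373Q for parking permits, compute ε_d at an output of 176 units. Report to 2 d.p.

-1.88

At Q = 176, P = 189 − 0.373(176) = 123.35.
dP/dQ = −0.373, so dQ/dP = 1/(−0.373) = -2.681.
ε = (dQ/dP)(P/Q) = (-2.681)(123.35/176).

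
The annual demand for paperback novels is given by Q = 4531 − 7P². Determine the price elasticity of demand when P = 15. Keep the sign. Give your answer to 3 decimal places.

-1.066

At P = 15, Q = 2956.
dQ/dP = −14P = -210.
ε = (dQ/dP)(P/Q) = (-210)(15/2956).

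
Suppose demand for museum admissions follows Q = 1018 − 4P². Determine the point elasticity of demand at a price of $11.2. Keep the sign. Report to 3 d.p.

-1.944

At P = 11.2, Q = 516.240.
dQ/dP = −8P = -89.600.
ε = (dQ/dP)(P/Q) = (-89.600)(11.2/516.240).
|ε| > 1, so demand is elastic at this price.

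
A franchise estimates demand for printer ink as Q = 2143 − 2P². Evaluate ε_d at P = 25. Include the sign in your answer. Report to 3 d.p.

At P = 25, Q = 893.
dQ/dP = −4P = -100.
ε = (dQ/dP)(P/Q) = (-100)(25/893).

-2.800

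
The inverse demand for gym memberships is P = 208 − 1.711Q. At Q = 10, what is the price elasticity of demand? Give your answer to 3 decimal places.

-11.157

At Q = 10, P = 208 − 1.711(10) = 190.89.
dP/dQ = −1.711, so dQ/dP = 1/(−1.711) = -0.584.
ε = (dQ/dP)(P/Q) = (-0.584)(190.89/10).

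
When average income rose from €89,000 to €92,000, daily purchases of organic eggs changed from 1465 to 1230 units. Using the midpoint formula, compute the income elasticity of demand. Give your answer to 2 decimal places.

ΔQ = -235, ΔI = 3000. Midpoints: Ī = 90,500, Q̄ = 1347.5.
ε_I = (ΔQ/ΔI)(Ī/Q̄) = (-235/3000)(90500/1347.5).

-5.26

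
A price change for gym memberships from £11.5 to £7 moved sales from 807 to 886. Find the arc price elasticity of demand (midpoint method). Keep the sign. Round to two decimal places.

ΔQ = 886 − 807 = 79; ΔP = 7 − 11.5 = -4.5.
Midpoints: P̄ = 9.25, Q̄ = 846.5.
ε = (ΔQ/ΔP)(P̄/Q̄) = (79/-4.5)(9.25/846.5).

-0.19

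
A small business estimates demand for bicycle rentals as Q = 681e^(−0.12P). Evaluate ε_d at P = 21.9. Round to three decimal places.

-2.628

At P = 21.9, Q = 49.184.
dQ/dP = −0.12·681e^(−0.12P) = −0.12Q = -5.902.
ε = (dQ/dP)(P/Q) = (-5.902)(21.9/49.184).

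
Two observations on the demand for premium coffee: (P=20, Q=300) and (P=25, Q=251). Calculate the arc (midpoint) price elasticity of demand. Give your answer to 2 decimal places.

-0.80

ΔQ = 251 − 300 = -49; ΔP = 25 − 20 = 5.
Midpoints: P̄ = 22.50, Q̄ = 275.5.
ε = (ΔQ/ΔP)(P̄/Q̄) = (-49/5)(22.50/275.5).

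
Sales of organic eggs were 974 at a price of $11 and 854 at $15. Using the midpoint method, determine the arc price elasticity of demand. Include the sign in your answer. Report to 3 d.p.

-0.427

ΔQ = 854 − 974 = -120; ΔP = 15 − 11 = 4.
Midpoints: P̄ = 13.00, Q̄ = 914.0.
ε = (ΔQ/ΔP)(P̄/Q̄) = (-120/4)(13.00/914.0).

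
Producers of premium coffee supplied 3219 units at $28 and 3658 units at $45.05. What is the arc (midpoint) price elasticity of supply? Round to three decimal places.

0.274

ΔQ = 3658 − 3219 = 439; ΔP = 45.05 − 28 = 17.05.
Midpoints: P̄ = 36.52, Q̄ = 3438.5.
ε_s = (ΔQ/ΔP)(P̄/Q̄) = (439/17.05)(36.52/3438.5).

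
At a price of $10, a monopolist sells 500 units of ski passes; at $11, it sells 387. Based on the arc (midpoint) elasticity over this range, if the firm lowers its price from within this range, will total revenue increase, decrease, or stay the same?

Arc ε = (-113/1)(10.50/443.5) ≈ -2.675.
|ε| = 2.68 > 1, so demand is elastic. A price cut therefore raises total revenue.

increase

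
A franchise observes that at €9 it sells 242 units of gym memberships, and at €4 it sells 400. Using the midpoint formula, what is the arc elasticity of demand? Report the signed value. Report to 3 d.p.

-0.640

ΔQ = 400 − 242 = 158; ΔP = 4 − 9 = -5.
Midpoints: P̄ = 6.50, Q̄ = 321.0.
ε = (ΔQ/ΔP)(P̄/Q̄) = (158/-5)(6.50/321.0).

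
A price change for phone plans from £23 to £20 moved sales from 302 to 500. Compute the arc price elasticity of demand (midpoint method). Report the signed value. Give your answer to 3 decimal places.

ΔQ = 500 − 302 = 198; ΔP = 20 − 23 = -3.
Midpoints: P̄ = 21.50, Q̄ = 401.0.
ε = (ΔQ/ΔP)(P̄/Q̄) = (198/-3)(21.50/401.0).

-3.539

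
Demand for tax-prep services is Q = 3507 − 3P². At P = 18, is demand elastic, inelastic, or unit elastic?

Q = 2535, dQ/dP = -108.
ε = (dQ/dP)(P/Q) ≈ -0.767.
|ε| = 0.77 < 1.

inelastic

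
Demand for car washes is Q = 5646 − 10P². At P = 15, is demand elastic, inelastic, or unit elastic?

Q = 3396, dQ/dP = -300.
ε = (dQ/dP)(P/Q) ≈ -1.325.
|ε| = 1.33 > 1.

elastic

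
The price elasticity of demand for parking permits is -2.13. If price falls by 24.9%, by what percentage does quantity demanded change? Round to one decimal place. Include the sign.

%ΔQ ≈ ε × %ΔP = (-2.13)(-24.9%) = 53.04%.

53.0%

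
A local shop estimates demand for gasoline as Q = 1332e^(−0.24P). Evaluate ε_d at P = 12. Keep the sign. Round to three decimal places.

At P = 12, Q = 74.772.
dQ/dP = −0.24·1332e^(−0.24P) = −0.24Q = -17.945.
ε = (dQ/dP)(P/Q) = (-17.945)(12/74.772).
|ε| > 1, so demand is elastic at this price.

-2.880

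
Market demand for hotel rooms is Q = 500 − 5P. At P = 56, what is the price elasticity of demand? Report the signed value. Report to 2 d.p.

-1.27

At P = 56, Q = 220.
dQ/dP = −5.
ε = (dQ/dP)(P/Q) = (-5)(56/220).
|ε| > 1, so demand is elastic at this price.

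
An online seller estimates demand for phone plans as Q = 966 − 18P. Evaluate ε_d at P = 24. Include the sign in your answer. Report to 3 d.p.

-0.809

At P = 24, Q = 534.
dQ/dP = −18.
ε = (dQ/dP)(P/Q) = (-18)(24/534).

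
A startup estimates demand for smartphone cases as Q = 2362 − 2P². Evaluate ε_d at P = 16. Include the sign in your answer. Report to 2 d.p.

At P = 16, Q = 1850.
dQ/dP = −4P = -64.
ε = (dQ/dP)(P/Q) = (-64)(16/1850).
|ε| < 1, so demand is inelastic at this price.

-0.55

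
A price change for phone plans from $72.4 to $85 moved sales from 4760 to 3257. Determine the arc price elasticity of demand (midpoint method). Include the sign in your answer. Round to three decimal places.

-2.342

ΔQ = 3257 − 4760 = -1503; ΔP = 85 − 72.4 = 12.6.
Midpoints: P̄ = 78.70, Q̄ = 4008.5.
ε = (ΔQ/ΔP)(P̄/Q̄) = (-1503/12.6)(78.70/4008.5).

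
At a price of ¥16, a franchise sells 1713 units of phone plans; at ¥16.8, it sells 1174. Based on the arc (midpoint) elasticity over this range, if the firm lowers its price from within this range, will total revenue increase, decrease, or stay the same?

Arc ε = (-539/0.8)(16.40/1443.5) ≈ -7.655.
|ε| = 7.65 > 1, so demand is elastic. A price cut therefore raises total revenue.

increase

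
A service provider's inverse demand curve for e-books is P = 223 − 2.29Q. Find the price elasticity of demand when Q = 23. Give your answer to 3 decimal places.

-3.234

At Q = 23, P = 223 − 2.29(23) = 170.33.
dP/dQ = −2.29, so dQ/dP = 1/(−2.29) = -0.437.
ε = (dQ/dP)(P/Q) = (-0.437)(170.33/23).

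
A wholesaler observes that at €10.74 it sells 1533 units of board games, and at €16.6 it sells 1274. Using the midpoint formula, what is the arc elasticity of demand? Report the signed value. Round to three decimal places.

-0.430

ΔQ = 1274 − 1533 = -259; ΔP = 16.6 − 10.74 = 5.86.
Midpoints: P̄ = 13.67, Q̄ = 1403.5.
ε = (ΔQ/ΔP)(P̄/Q̄) = (-259/5.86)(13.67/1403.5).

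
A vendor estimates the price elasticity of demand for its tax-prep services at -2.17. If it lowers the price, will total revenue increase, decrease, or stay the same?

|ε| = 2.17 > 1, so demand is elastic. A price cut therefore raises total revenue.

increase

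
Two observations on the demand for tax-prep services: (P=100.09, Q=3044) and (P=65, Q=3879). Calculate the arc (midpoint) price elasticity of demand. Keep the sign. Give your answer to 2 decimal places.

-0.57

ΔQ = 3879 − 3044 = 835; ΔP = 65 − 100.09 = -35.09.
Midpoints: P̄ = 82.55, Q̄ = 3461.5.
ε = (ΔQ/ΔP)(P̄/Q̄) = (835/-35.09)(82.55/3461.5).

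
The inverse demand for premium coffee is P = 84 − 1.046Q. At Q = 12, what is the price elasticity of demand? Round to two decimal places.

At Q = 12, P = 84 − 1.046(12) = 71.45.
dP/dQ = −1.046, so dQ/dP = 1/(−1.046) = -0.956.
ε = (dQ/dP)(P/Q) = (-0.956)(71.45/12).

-5.69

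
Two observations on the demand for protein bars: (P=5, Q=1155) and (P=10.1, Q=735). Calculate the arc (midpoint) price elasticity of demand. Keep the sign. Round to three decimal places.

-0.658

ΔQ = 735 − 1155 = -420; ΔP = 10.1 − 5 = 5.1.
Midpoints: P̄ = 7.55, Q̄ = 945.0.
ε = (ΔQ/ΔP)(P̄/Q̄) = (-420/5.1)(7.55/945.0).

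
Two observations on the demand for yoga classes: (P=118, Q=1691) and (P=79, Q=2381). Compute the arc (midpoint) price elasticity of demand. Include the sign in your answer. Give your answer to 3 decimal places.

ΔQ = 2381 − 1691 = 690; ΔP = 79 − 118 = -39.
Midpoints: P̄ = 98.50, Q̄ = 2036.0.
ε = (ΔQ/ΔP)(P̄/Q̄) = (690/-39)(98.50/2036.0).

-0.856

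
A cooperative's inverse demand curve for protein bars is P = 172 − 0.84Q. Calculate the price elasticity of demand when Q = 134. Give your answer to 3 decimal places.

At Q = 134, P = 172 − 0.84(134) = 59.44.
dP/dQ = −0.84, so dQ/dP = 1/(−0.84) = -1.190.
ε = (dQ/dP)(P/Q) = (-1.190)(59.44/134).

-0.528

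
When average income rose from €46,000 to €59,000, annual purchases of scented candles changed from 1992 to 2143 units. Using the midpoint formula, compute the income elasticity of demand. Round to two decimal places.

ΔQ = 151, ΔI = 13000. Midpoints: Ī = 52,500, Q̄ = 2067.5.
ε_I = (ΔQ/ΔI)(Ī/Q̄) = (151/13000)(52500/2067.5).
ε_I > 0, so the good is normal.

0.29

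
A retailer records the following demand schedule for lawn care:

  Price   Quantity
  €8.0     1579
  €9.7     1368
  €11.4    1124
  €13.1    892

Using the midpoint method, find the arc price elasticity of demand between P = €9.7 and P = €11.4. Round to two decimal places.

-1.22

At P = 9.7, Q = 1368; at P = 11.4, Q = 1124.
ΔQ = -244, ΔP = 1.7. Midpoints: P̄ = 10.55, Q̄ = 1246.0.
ε = (ΔQ/ΔP)(P̄/Q̄) = (-244/1.7)(10.55/1246.0).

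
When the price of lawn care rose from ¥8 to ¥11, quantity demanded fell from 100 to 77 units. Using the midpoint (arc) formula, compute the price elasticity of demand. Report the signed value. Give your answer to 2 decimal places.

-0.82

ΔQ = 77 − 100 = -23; ΔP = 11 − 8 = 3.
Midpoints: P̄ = 9.50, Q̄ = 88.5.
ε = (ΔQ/ΔP)(P̄/Q̄) = (-23/3)(9.50/88.5).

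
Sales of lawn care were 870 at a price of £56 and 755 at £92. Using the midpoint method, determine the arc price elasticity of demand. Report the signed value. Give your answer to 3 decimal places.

-0.291

ΔQ = 755 − 870 = -115; ΔP = 92 − 56 = 36.
Midpoints: P̄ = 74.00, Q̄ = 812.5.
ε = (ΔQ/ΔP)(P̄/Q̄) = (-115/36)(74.00/812.5).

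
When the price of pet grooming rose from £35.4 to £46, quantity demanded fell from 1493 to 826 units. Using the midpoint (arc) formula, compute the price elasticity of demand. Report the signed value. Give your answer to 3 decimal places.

ΔQ = 826 − 1493 = -667; ΔP = 46 − 35.4 = 10.6.
Midpoints: P̄ = 40.70, Q̄ = 1159.5.
ε = (ΔQ/ΔP)(P̄/Q̄) = (-667/10.6)(40.70/1159.5).

-2.209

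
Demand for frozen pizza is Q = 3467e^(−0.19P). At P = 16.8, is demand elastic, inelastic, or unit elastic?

Q = 142.458, dQ/dP = -27.067.
ε = (dQ/dP)(P/Q) ≈ -3.192.
|ε| = 3.19 > 1.

elastic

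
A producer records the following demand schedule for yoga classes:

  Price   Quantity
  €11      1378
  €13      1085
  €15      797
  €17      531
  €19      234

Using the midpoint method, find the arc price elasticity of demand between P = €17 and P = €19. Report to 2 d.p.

At P = 17, Q = 531; at P = 19, Q = 234.
ΔQ = -297, ΔP = 2. Midpoints: P̄ = 18.00, Q̄ = 382.5.
ε = (ΔQ/ΔP)(P̄/Q̄) = (-297/2)(18.00/382.5).

-6.99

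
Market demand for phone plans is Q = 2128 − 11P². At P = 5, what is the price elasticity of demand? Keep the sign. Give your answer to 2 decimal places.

-0.30

At P = 5, Q = 1853.
dQ/dP = −22P = -110.
ε = (dQ/dP)(P/Q) = (-110)(5/1853).
|ε| < 1, so demand is inelastic at this price.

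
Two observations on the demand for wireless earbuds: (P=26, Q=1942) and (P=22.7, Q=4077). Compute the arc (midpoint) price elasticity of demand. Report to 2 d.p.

-5.23

ΔQ = 4077 − 1942 = 2135; ΔP = 22.7 − 26 = -3.3.
Midpoints: P̄ = 24.35, Q̄ = 3009.5.
ε = (ΔQ/ΔP)(P̄/Q̄) = (2135/-3.3)(24.35/3009.5).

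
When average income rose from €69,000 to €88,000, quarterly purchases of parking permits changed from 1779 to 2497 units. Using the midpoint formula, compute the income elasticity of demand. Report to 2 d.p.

ΔQ = 718, ΔI = 19000. Midpoints: Ī = 78,500, Q̄ = 2138.0.
ε_I = (ΔQ/ΔI)(Ī/Q̄) = (718/19000)(78500/2138.0).

1.39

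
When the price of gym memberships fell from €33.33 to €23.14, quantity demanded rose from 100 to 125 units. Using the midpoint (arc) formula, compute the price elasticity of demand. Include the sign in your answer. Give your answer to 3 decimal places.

-0.616

ΔQ = 125 − 100 = 25; ΔP = 23.14 − 33.33 = -10.19.
Midpoints: P̄ = 28.23, Q̄ = 112.5.
ε = (ΔQ/ΔP)(P̄/Q̄) = (25/-10.19)(28.23/112.5).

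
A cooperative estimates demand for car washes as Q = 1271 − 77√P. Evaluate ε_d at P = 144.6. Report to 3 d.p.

-1.342

At P = 144.6, Q = 345.077.
dQ/dP = −77/(2√P) = -3.202.
ε = (dQ/dP)(P/Q) = (-3.202)(144.6/345.077).
|ε| > 1, so demand is elastic at this price.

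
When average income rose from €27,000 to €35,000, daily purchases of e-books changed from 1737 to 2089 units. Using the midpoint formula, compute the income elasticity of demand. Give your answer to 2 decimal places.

ΔQ = 352, ΔI = 8000. Midpoints: Ī = 31,000, Q̄ = 1913.0.
ε_I = (ΔQ/ΔI)(Ī/Q̄) = (352/8000)(31000/1913.0).
ε_I > 0, so the good is normal.

0.71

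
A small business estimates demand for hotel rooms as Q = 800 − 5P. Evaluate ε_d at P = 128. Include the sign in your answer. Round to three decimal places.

At P = 128, Q = 160.
dQ/dP = −5.
ε = (dQ/dP)(P/Q) = (-5)(128/160).
|ε| > 1, so demand is elastic at this price.

-4.000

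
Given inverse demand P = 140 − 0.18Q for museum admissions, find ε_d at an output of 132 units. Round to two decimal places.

-4.89

At Q = 132, P = 140 − 0.18(132) = 116.24.
dP/dQ = −0.18, so dQ/dP = 1/(−0.18) = -5.556.
ε = (dQ/dP)(P/Q) = (-5.556)(116.24/132).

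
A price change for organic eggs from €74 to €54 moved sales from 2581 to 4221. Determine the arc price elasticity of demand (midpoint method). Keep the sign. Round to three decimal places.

-1.543

ΔQ = 4221 − 2581 = 1640; ΔP = 54 − 74 = -20.
Midpoints: P̄ = 64.00, Q̄ = 3401.0.
ε = (ΔQ/ΔP)(P̄/Q̄) = (1640/-20)(64.00/3401.0).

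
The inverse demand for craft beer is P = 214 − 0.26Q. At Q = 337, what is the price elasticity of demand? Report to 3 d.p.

-1.442

At Q = 337, P = 214 − 0.26(337) = 126.38.
dP/dQ = −0.26, so dQ/dP = 1/(−0.26) = -3.846.
ε = (dQ/dP)(P/Q) = (-3.846)(126.38/337).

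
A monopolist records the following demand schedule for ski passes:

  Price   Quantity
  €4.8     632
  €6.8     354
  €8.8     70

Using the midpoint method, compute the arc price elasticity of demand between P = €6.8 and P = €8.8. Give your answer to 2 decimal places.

-5.22

At P = 6.8, Q = 354; at P = 8.8, Q = 70.
ΔQ = -284, ΔP = 2.0. Midpoints: P̄ = 7.80, Q̄ = 212.0.
ε = (ΔQ/ΔP)(P̄/Q̄) = (-284/2.0)(7.80/212.0).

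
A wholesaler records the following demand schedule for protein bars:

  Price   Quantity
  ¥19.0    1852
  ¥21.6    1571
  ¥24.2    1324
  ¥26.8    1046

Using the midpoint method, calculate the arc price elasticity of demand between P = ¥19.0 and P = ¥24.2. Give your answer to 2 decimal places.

At P = 19.0, Q = 1852; at P = 24.2, Q = 1324.
ΔQ = -528, ΔP = 5.2. Midpoints: P̄ = 21.60, Q̄ = 1588.0.
ε = (ΔQ/ΔP)(P̄/Q̄) = (-528/5.2)(21.60/1588.0).

-1.38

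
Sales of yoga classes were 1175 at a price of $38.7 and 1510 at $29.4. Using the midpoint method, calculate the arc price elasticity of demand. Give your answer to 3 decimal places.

ΔQ = 1510 − 1175 = 335; ΔP = 29.4 − 38.7 = -9.3.
Midpoints: P̄ = 34.05, Q̄ = 1342.5.
ε = (ΔQ/ΔP)(P̄/Q̄) = (335/-9.3)(34.05/1342.5).

-0.914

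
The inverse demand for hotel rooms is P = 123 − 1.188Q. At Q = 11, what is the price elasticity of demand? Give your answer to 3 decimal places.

-8.412

At Q = 11, P = 123 − 1.188(11) = 109.93.
dP/dQ = −1.188, so dQ/dP = 1/(−1.188) = -0.842.
ε = (dQ/dP)(P/Q) = (-0.842)(109.93/11).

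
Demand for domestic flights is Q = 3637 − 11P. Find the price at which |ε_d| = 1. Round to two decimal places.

For linear demand Q = a − bP, ε = −bP/(a − bP). |ε| = 1 when bP = a − bP, i.e. P = a/(2b).
P = 3637/(2·11) = 3637/22 = 165.3182.

165.32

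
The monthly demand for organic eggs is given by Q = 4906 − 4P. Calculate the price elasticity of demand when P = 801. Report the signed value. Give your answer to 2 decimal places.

-1.88

At P = 801, Q = 1702.
dQ/dP = −4.
ε = (dQ/dP)(P/Q) = (-4)(801/1702).
|ε| > 1, so demand is elastic at this price.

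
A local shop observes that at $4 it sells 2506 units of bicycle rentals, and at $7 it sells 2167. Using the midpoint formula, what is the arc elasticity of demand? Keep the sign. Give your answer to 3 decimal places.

ΔQ = 2167 − 2506 = -339; ΔP = 7 − 4 = 3.
Midpoints: P̄ = 5.50, Q̄ = 2336.5.
ε = (ΔQ/ΔP)(P̄/Q̄) = (-339/3)(5.50/2336.5).

-0.266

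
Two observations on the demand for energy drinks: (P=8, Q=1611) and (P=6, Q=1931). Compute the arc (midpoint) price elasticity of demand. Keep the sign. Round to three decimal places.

ΔQ = 1931 − 1611 = 320; ΔP = 6 − 8 = -2.
Midpoints: P̄ = 7.00, Q̄ = 1771.0.
ε = (ΔQ/ΔP)(P̄/Q̄) = (320/-2)(7.00/1771.0).

-0.632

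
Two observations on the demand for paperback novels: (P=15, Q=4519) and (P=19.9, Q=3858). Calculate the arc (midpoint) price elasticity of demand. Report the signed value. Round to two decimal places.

-0.56

ΔQ = 3858 − 4519 = -661; ΔP = 19.9 − 15 = 4.9.
Midpoints: P̄ = 17.45, Q̄ = 4188.5.
ε = (ΔQ/ΔP)(P̄/Q̄) = (-661/4.9)(17.45/4188.5).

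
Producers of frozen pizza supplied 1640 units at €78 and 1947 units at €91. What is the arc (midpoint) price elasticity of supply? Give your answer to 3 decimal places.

ΔQ = 1947 − 1640 = 307; ΔP = 91 − 78 = 13.
Midpoints: P̄ = 84.50, Q̄ = 1793.5.
ε_s = (ΔQ/ΔP)(P̄/Q̄) = (307/13)(84.50/1793.5).

1.113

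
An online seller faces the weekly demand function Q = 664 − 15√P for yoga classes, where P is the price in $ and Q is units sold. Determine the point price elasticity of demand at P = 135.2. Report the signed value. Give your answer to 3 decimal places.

-0.178

At P = 135.2, Q = 489.587.
dQ/dP = −15/(2√P) = -0.645.
ε = (dQ/dP)(P/Q) = (-0.645)(135.2/489.587).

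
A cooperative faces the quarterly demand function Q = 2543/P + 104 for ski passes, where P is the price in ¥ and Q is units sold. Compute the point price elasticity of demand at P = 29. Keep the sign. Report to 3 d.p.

-0.457

At P = 29, Q = 191.690.
dQ/dP = −2543/P² = -3.024.
ε = (dQ/dP)(P/Q) = (-3.024)(29/191.690).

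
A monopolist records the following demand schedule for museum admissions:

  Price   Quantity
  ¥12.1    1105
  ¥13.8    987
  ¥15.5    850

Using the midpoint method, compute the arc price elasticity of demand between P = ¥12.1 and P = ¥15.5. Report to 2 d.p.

At P = 12.1, Q = 1105; at P = 15.5, Q = 850.
ΔQ = -255, ΔP = 3.4. Midpoints: P̄ = 13.80, Q̄ = 977.5.
ε = (ΔQ/ΔP)(P̄/Q̄) = (-255/3.4)(13.80/977.5).

-1.06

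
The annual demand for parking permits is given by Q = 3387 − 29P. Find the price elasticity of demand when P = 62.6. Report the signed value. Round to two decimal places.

At P = 62.6, Q = 1571.600.
dQ/dP = −29.
ε = (dQ/dP)(P/Q) = (-29)(62.6/1571.600).

-1.16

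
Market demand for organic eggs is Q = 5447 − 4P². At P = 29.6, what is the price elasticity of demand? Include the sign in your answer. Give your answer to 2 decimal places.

At P = 29.6, Q = 1942.360.
dQ/dP = −8P = -236.800.
ε = (dQ/dP)(P/Q) = (-236.800)(29.6/1942.360).
|ε| > 1, so demand is elastic at this price.

-3.61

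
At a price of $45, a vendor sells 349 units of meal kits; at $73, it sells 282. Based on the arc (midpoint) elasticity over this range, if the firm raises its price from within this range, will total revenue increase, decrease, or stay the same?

increase

Arc ε = (-67/28)(59.00/315.5) ≈ -0.447.
|ε| = 0.45 < 1, so demand is inelastic. A price rise therefore raises total revenue.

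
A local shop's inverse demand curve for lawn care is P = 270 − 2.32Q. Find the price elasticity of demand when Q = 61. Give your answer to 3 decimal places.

At Q = 61, P = 270 − 2.32(61) = 128.48.
dP/dQ = −2.32, so dQ/dP = 1/(−2.32) = -0.431.
ε = (dQ/dP)(P/Q) = (-0.431)(128.48/61).

-0.908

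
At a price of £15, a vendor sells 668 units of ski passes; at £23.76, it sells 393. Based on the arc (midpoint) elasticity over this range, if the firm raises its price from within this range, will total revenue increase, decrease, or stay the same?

decrease

Arc ε = (-275/8.76)(19.38/530.5) ≈ -1.147.
|ε| = 1.15 > 1, so demand is elastic. A price rise therefore reduces total revenue.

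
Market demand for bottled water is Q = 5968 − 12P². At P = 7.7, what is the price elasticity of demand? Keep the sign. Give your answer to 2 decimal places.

At P = 7.7, Q = 5256.520.
dQ/dP = −24P = -184.800.
ε = (dQ/dP)(P/Q) = (-184.800)(7.7/5256.520).
|ε| < 1, so demand is inelastic at this price.

-0.27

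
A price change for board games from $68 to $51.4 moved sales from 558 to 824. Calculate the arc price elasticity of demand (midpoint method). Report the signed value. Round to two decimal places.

-1.38

ΔQ = 824 − 558 = 266; ΔP = 51.4 − 68 = -16.6.
Midpoints: P̄ = 59.70, Q̄ = 691.0.
ε = (ΔQ/ΔP)(P̄/Q̄) = (266/-16.6)(59.70/691.0).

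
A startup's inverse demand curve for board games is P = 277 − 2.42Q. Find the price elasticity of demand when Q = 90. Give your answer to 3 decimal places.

At Q = 90, P = 277 − 2.42(90) = 59.20.
dP/dQ = −2.42, so dQ/dP = 1/(−2.42) = -0.413.
ε = (dQ/dP)(P/Q) = (-0.413)(59.20/90).

-0.272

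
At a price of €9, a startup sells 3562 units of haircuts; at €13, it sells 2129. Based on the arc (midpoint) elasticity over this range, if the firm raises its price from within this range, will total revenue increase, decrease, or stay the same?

Arc ε = (-1433/4)(11.00/2845.5) ≈ -1.385.
|ε| = 1.38 > 1, so demand is elastic. A price rise therefore reduces total revenue.

decrease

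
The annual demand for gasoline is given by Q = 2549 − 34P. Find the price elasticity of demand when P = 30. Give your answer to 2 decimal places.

-0.67

At P = 30, Q = 1529.
dQ/dP = −34.
ε = (dQ/dP)(P/Q) = (-34)(30/1529).
|ε| < 1, so demand is inelastic at this price.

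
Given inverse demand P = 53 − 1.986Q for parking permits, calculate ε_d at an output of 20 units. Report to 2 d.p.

At Q = 20, P = 53 − 1.986(20) = 13.28.
dP/dQ = −1.986, so dQ/dP = 1/(−1.986) = -0.504.
ε = (dQ/dP)(P/Q) = (-0.504)(13.28/20).

-0.33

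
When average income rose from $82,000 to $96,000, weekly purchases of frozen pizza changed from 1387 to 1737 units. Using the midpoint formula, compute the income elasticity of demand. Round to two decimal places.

1.42

ΔQ = 350, ΔI = 14000. Midpoints: Ī = 89,000, Q̄ = 1562.0.
ε_I = (ΔQ/ΔI)(Ī/Q̄) = (350/14000)(89000/1562.0).
ε_I > 0, so the good is normal.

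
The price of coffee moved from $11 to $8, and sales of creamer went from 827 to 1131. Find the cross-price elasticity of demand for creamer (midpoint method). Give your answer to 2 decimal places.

-0.98

ΔQ_x = 1131 − 827 = 304; ΔP_y = 8 − 11 = -3.
Midpoints: P̄_y = 9.50, Q̄_x = 979.0.
ε_xy = (ΔQ_x/ΔP_y)(P̄_y/Q̄_x) = (304/-3)(9.50/979.0).
ε_xy < 0, so the goods are complements.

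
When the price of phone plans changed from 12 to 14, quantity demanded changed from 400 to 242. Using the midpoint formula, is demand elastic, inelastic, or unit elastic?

elastic

Arc ε ≈ -3.199.
|ε| = 3.20 > 1.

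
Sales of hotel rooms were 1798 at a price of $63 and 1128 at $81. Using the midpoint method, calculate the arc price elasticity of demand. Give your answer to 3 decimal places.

-1.832

ΔQ = 1128 − 1798 = -670; ΔP = 81 − 63 = 18.
Midpoints: P̄ = 72.00, Q̄ = 1463.0.
ε = (ΔQ/ΔP)(P̄/Q̄) = (-670/18)(72.00/1463.0).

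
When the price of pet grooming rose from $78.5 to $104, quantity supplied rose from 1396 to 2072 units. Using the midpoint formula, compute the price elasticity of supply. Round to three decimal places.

ΔQ = 2072 − 1396 = 676; ΔP = 104 − 78.5 = 25.5.
Midpoints: P̄ = 91.25, Q̄ = 1734.0.
ε_s = (ΔQ/ΔP)(P̄/Q̄) = (676/25.5)(91.25/1734.0).

1.395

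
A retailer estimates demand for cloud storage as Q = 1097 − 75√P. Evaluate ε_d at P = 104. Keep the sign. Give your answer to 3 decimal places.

At P = 104, Q = 332.147.
dQ/dP = −75/(2√P) = -3.677.
ε = (dQ/dP)(P/Q) = (-3.677)(104/332.147).
|ε| > 1, so demand is elastic at this price.

-1.151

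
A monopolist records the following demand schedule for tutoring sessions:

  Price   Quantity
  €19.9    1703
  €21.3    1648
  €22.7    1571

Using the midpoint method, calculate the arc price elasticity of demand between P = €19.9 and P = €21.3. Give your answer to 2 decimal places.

-0.48

At P = 19.9, Q = 1703; at P = 21.3, Q = 1648.
ΔQ = -55, ΔP = 1.4. Midpoints: P̄ = 20.60, Q̄ = 1675.5.
ε = (ΔQ/ΔP)(P̄/Q̄) = (-55/1.4)(20.60/1675.5).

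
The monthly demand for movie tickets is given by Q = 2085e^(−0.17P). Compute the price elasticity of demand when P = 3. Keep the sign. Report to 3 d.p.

-0.510

At P = 3, Q = 1252.033.
dQ/dP = −0.17·2085e^(−0.17P) = −0.17Q = -212.846.
ε = (dQ/dP)(P/Q) = (-212.846)(3/1252.033).
|ε| < 1, so demand is inelastic at this price.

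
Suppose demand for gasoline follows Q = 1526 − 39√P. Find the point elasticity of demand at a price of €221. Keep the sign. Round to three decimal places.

At P = 221, Q = 946.223.
dQ/dP = −39/(2√P) = -1.312.
ε = (dQ/dP)(P/Q) = (-1.312)(221/946.223).
|ε| < 1, so demand is inelastic at this price.

-0.306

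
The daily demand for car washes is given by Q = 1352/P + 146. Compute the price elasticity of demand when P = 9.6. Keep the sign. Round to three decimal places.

-0.491

At P = 9.6, Q = 286.833.
dQ/dP = −1352/P² = -14.670.
ε = (dQ/dP)(P/Q) = (-14.670)(9.6/286.833).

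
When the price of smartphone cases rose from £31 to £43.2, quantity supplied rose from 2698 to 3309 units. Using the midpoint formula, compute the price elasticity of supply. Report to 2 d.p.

0.62

ΔQ = 3309 − 2698 = 611; ΔP = 43.2 − 31 = 12.2.
Midpoints: P̄ = 37.10, Q̄ = 3003.5.
ε_s = (ΔQ/ΔP)(P̄/Q̄) = (611/12.2)(37.10/3003.5).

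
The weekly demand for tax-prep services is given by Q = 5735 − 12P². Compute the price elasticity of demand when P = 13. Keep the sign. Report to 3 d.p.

-1.094

At P = 13, Q = 3707.
dQ/dP = −24P = -312.
ε = (dQ/dP)(P/Q) = (-312)(13/3707).
|ε| > 1, so demand is elastic at this price.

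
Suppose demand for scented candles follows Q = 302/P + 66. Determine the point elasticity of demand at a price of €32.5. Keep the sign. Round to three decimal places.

-0.123

At P = 32.5, Q = 75.292.
dQ/dP = −302/P² = -0.286.
ε = (dQ/dP)(P/Q) = (-0.286)(32.5/75.292).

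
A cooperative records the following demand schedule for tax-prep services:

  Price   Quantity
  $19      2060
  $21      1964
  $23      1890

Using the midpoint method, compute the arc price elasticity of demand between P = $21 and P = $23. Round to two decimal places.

-0.42

At P = 21, Q = 1964; at P = 23, Q = 1890.
ΔQ = -74, ΔP = 2. Midpoints: P̄ = 22.00, Q̄ = 1927.0.
ε = (ΔQ/ΔP)(P̄/Q̄) = (-74/2)(22.00/1927.0).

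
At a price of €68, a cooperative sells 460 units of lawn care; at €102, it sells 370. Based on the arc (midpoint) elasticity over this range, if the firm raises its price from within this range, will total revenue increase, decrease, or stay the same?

increase

Arc ε = (-90/34)(85.00/415.0) ≈ -0.542.
|ε| = 0.54 < 1, so demand is inelastic. A price rise therefore raises total revenue.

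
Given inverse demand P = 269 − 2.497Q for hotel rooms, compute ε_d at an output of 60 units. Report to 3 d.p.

-0.795

At Q = 60, P = 269 − 2.497(60) = 119.18.
dP/dQ = −2.497, so dQ/dP = 1/(−2.497) = -0.400.
ε = (dQ/dP)(P/Q) = (-0.400)(119.18/60).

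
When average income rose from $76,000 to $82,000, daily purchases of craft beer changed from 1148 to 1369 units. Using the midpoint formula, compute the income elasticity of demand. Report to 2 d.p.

ΔQ = 221, ΔI = 6000. Midpoints: Ī = 79,000, Q̄ = 1258.5.
ε_I = (ΔQ/ΔI)(Ī/Q̄) = (221/6000)(79000/1258.5).

2.31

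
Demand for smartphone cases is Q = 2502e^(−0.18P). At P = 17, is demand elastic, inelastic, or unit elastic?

Q = 117.313, dQ/dP = -21.116.
ε = (dQ/dP)(P/Q) ≈ -3.060.
|ε| = 3.06 > 1.

elastic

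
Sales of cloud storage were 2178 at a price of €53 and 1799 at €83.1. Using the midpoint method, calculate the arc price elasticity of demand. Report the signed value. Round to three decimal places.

ΔQ = 1799 − 2178 = -379; ΔP = 83.1 − 53 = 30.1.
Midpoints: P̄ = 68.05, Q̄ = 1988.5.
ε = (ΔQ/ΔP)(P̄/Q̄) = (-379/30.1)(68.05/1988.5).

-0.431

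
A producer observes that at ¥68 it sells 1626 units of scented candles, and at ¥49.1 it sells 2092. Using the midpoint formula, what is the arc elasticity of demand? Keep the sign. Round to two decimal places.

ΔQ = 2092 − 1626 = 466; ΔP = 49.1 − 68 = -18.9.
Midpoints: P̄ = 58.55, Q̄ = 1859.0.
ε = (ΔQ/ΔP)(P̄/Q̄) = (466/-18.9)(58.55/1859.0).

-0.78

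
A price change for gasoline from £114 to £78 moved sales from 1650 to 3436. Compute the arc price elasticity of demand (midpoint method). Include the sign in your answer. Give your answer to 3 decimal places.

ΔQ = 3436 − 1650 = 1786; ΔP = 78 − 114 = -36.
Midpoints: P̄ = 96.00, Q̄ = 2543.0.
ε = (ΔQ/ΔP)(P̄/Q̄) = (1786/-36)(96.00/2543.0).

-1.873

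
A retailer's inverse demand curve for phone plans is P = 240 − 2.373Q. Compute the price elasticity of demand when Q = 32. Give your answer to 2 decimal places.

-2.16

At Q = 32, P = 240 − 2.373(32) = 164.06.
dP/dQ = −2.373, so dQ/dP = 1/(−2.373) = -0.421.
ε = (dQ/dP)(P/Q) = (-0.421)(164.06/32).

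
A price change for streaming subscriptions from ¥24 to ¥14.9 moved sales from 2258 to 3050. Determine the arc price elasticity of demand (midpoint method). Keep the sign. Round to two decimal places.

-0.64

ΔQ = 3050 − 2258 = 792; ΔP = 14.9 − 24 = -9.1.
Midpoints: P̄ = 19.45, Q̄ = 2654.0.
ε = (ΔQ/ΔP)(P̄/Q̄) = (792/-9.1)(19.45/2654.0).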